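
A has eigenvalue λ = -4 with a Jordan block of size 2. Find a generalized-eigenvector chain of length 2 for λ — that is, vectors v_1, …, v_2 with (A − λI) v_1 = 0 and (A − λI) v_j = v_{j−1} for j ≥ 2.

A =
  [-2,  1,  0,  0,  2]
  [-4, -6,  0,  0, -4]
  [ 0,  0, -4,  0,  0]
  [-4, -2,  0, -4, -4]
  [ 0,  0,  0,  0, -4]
A Jordan chain for λ = -4 of length 2:
v_1 = (2, -4, 0, -4, 0)ᵀ
v_2 = (1, 0, 0, 0, 0)ᵀ

Let N = A − (-4)·I. We want v_2 with N^2 v_2 = 0 but N^1 v_2 ≠ 0; then v_{j-1} := N · v_j for j = 2, …, 2.

Pick v_2 = (1, 0, 0, 0, 0)ᵀ.
Then v_1 = N · v_2 = (2, -4, 0, -4, 0)ᵀ.

Sanity check: (A − (-4)·I) v_1 = (0, 0, 0, 0, 0)ᵀ = 0. ✓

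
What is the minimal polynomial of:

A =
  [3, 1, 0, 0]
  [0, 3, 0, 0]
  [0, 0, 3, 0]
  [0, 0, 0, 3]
x^2 - 6*x + 9

The characteristic polynomial is χ_A(x) = (x - 3)^4, so the eigenvalues are known. The minimal polynomial is
  m_A(x) = Π_λ (x − λ)^{k_λ}
where k_λ is the size of the *largest* Jordan block for λ (equivalently, the smallest k with (A − λI)^k v = 0 for every generalised eigenvector v of λ).

  λ = 3: largest Jordan block has size 2, contributing (x − 3)^2

So m_A(x) = (x - 3)^2 = x^2 - 6*x + 9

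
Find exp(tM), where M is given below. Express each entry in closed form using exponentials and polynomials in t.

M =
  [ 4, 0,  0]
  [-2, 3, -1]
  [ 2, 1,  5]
e^{tM} =
  [exp(4*t), 0, 0]
  [-2*t*exp(4*t), -t*exp(4*t) + exp(4*t), -t*exp(4*t)]
  [2*t*exp(4*t), t*exp(4*t), t*exp(4*t) + exp(4*t)]

Strategy: write M = P · J · P⁻¹ where J is a Jordan canonical form, so e^{tM} = P · e^{tJ} · P⁻¹, and e^{tJ} can be computed block-by-block.

M has Jordan form
J =
  [4, 1, 0]
  [0, 4, 0]
  [0, 0, 4]
(up to reordering of blocks).

Per-block formulas:
  For a 2×2 Jordan block J_2(4): exp(t · J_2(4)) = e^(4t)·(I + t·N), where N is the 2×2 nilpotent shift.
  For a 1×1 block at λ = 4: exp(t · [4]) = [e^(4t)].

After assembling e^{tJ} and conjugating by P, we get:

e^{tM} =
  [exp(4*t), 0, 0]
  [-2*t*exp(4*t), -t*exp(4*t) + exp(4*t), -t*exp(4*t)]
  [2*t*exp(4*t), t*exp(4*t), t*exp(4*t) + exp(4*t)]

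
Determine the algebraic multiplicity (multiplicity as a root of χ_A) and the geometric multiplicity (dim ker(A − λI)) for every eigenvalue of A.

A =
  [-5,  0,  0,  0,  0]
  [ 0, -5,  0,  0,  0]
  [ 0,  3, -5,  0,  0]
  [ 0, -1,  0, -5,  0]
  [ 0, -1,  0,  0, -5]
λ = -5: alg = 5, geom = 4

Step 1 — factor the characteristic polynomial to read off the algebraic multiplicities:
  χ_A(x) = (x + 5)^5

Step 2 — compute geometric multiplicities via the rank-nullity identity g(λ) = n − rank(A − λI):
  rank(A − (-5)·I) = 1, so dim ker(A − (-5)·I) = n − 1 = 4

Summary:
  λ = -5: algebraic multiplicity = 5, geometric multiplicity = 4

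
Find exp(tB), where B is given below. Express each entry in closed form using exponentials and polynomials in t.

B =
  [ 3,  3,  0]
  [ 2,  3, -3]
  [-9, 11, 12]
e^{tB} =
  [15*t^2*exp(6*t)/2 - 3*t*exp(6*t) + exp(6*t), -9*t^2*exp(6*t) + 3*t*exp(6*t), -9*t^2*exp(6*t)/2]
  [15*t^2*exp(6*t)/2 + 2*t*exp(6*t), -9*t^2*exp(6*t) - 3*t*exp(6*t) + exp(6*t), -9*t^2*exp(6*t)/2 - 3*t*exp(6*t)]
  [-5*t^2*exp(6*t)/2 - 9*t*exp(6*t), 3*t^2*exp(6*t) + 11*t*exp(6*t), 3*t^2*exp(6*t)/2 + 6*t*exp(6*t) + exp(6*t)]

Strategy: write B = P · J · P⁻¹ where J is a Jordan canonical form, so e^{tB} = P · e^{tJ} · P⁻¹, and e^{tJ} can be computed block-by-block.

B has Jordan form
J =
  [6, 1, 0]
  [0, 6, 1]
  [0, 0, 6]
(up to reordering of blocks).

Per-block formulas:
  For a 3×3 Jordan block J_3(6): exp(t · J_3(6)) = e^(6t)·(I + t·N + (t^2/2)·N^2), where N is the 3×3 nilpotent shift.

After assembling e^{tJ} and conjugating by P, we get:

e^{tB} =
  [15*t^2*exp(6*t)/2 - 3*t*exp(6*t) + exp(6*t), -9*t^2*exp(6*t) + 3*t*exp(6*t), -9*t^2*exp(6*t)/2]
  [15*t^2*exp(6*t)/2 + 2*t*exp(6*t), -9*t^2*exp(6*t) - 3*t*exp(6*t) + exp(6*t), -9*t^2*exp(6*t)/2 - 3*t*exp(6*t)]
  [-5*t^2*exp(6*t)/2 - 9*t*exp(6*t), 3*t^2*exp(6*t) + 11*t*exp(6*t), 3*t^2*exp(6*t)/2 + 6*t*exp(6*t) + exp(6*t)]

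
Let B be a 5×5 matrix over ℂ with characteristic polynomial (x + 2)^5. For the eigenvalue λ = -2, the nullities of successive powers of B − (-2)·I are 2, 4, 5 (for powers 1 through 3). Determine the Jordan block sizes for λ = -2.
Block sizes for λ = -2: [3, 2]

From the dimensions of kernels of powers, the number of Jordan blocks of size at least j is d_j − d_{j−1} where d_j = dim ker(N^j) (with d_0 = 0). Computing the differences gives [2, 2, 1].
The number of blocks of size exactly k is (#blocks of size ≥ k) − (#blocks of size ≥ k + 1), so the partition is: 1 block(s) of size 2, 1 block(s) of size 3.
In nonincreasing order the block sizes are [3, 2].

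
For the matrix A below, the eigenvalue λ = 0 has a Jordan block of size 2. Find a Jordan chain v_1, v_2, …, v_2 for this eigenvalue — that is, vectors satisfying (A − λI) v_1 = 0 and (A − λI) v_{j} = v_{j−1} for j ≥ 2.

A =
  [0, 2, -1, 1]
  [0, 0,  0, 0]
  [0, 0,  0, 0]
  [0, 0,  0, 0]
A Jordan chain for λ = 0 of length 2:
v_1 = (2, 0, 0, 0)ᵀ
v_2 = (0, 1, 0, 0)ᵀ

Let N = A − (0)·I. We want v_2 with N^2 v_2 = 0 but N^1 v_2 ≠ 0; then v_{j-1} := N · v_j for j = 2, …, 2.

Pick v_2 = (0, 1, 0, 0)ᵀ.
Then v_1 = N · v_2 = (2, 0, 0, 0)ᵀ.

Sanity check: (A − (0)·I) v_1 = (0, 0, 0, 0)ᵀ = 0. ✓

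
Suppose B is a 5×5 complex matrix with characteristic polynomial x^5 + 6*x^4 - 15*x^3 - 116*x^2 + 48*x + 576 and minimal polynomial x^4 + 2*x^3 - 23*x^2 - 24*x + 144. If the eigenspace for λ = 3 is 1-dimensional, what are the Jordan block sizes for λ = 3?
Block sizes for λ = 3: [2]

Step 1 — from the characteristic polynomial, algebraic multiplicity of λ = 3 is 2. From dim ker(B − (3)·I) = 1, there are exactly 1 Jordan blocks for λ = 3.
Step 2 — from the minimal polynomial, the factor (x − 3)^2 tells us the largest block for λ = 3 has size 2.
Step 3 — with total size 2, 1 blocks, and largest block 2, the block sizes (in nonincreasing order) are [2].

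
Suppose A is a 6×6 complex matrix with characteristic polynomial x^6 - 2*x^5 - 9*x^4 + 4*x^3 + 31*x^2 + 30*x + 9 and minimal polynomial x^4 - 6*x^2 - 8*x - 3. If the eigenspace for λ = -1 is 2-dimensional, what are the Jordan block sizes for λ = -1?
Block sizes for λ = -1: [3, 1]

Step 1 — from the characteristic polynomial, algebraic multiplicity of λ = -1 is 4. From dim ker(A − (-1)·I) = 2, there are exactly 2 Jordan blocks for λ = -1.
Step 2 — from the minimal polynomial, the factor (x + 1)^3 tells us the largest block for λ = -1 has size 3.
Step 3 — with total size 4, 2 blocks, and largest block 3, the block sizes (in nonincreasing order) are [3, 1].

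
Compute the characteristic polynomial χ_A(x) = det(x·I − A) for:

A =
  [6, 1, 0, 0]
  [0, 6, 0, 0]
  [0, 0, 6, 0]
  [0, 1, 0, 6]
x^4 - 24*x^3 + 216*x^2 - 864*x + 1296

Expanding det(x·I − A) (e.g. by cofactor expansion or by noting that A is similar to its Jordan form J, which has the same characteristic polynomial as A) gives
  χ_A(x) = x^4 - 24*x^3 + 216*x^2 - 864*x + 1296
which factors as (x - 6)^4. The eigenvalues (with algebraic multiplicities) are λ = 6 with multiplicity 4.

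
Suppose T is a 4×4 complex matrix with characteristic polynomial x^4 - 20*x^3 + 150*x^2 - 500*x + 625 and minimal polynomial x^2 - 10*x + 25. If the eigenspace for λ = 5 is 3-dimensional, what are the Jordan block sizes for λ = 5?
Block sizes for λ = 5: [2, 1, 1]

Step 1 — from the characteristic polynomial, algebraic multiplicity of λ = 5 is 4. From dim ker(T − (5)·I) = 3, there are exactly 3 Jordan blocks for λ = 5.
Step 2 — from the minimal polynomial, the factor (x − 5)^2 tells us the largest block for λ = 5 has size 2.
Step 3 — with total size 4, 3 blocks, and largest block 2, the block sizes (in nonincreasing order) are [2, 1, 1].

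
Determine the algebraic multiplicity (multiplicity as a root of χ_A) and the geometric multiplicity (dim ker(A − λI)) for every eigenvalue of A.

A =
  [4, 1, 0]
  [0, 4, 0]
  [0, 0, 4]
λ = 4: alg = 3, geom = 2

Step 1 — factor the characteristic polynomial to read off the algebraic multiplicities:
  χ_A(x) = (x - 4)^3

Step 2 — compute geometric multiplicities via the rank-nullity identity g(λ) = n − rank(A − λI):
  rank(A − (4)·I) = 1, so dim ker(A − (4)·I) = n − 1 = 2

Summary:
  λ = 4: algebraic multiplicity = 3, geometric multiplicity = 2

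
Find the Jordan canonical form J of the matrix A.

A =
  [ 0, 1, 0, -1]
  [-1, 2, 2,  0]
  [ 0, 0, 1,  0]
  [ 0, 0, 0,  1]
J_3(1) ⊕ J_1(1)

The characteristic polynomial is
  det(x·I − A) = x^4 - 4*x^3 + 6*x^2 - 4*x + 1 = (x - 1)^4

Eigenvalues and multiplicities (the geometric multiplicity of λ is n − rank(A − λI), which equals the number of Jordan blocks for λ):
  λ = 1: algebraic multiplicity = 4, geometric multiplicity = 2

Determining the block sizes for each eigenvalue:
  λ = 1: with am = 4 and gm = 2, the partition is not yet determined (e.g. several partitions of 4 into 2 parts exist). Let N = A − (1)·I. Computing rank(N^1) = 2, rank(N^2) = 1, rank(N^3) = 0; the number of blocks of size ≥ j is rank(N^{j−1}) − rank(N^j), giving [2, 1, 1]. So we have 1 block(s) of size 3, 1 block(s) of size 1 → block sizes [3, 1]

Assembling the blocks gives a Jordan form
J =
  [1, 1, 0, 0]
  [0, 1, 1, 0]
  [0, 0, 1, 0]
  [0, 0, 0, 1]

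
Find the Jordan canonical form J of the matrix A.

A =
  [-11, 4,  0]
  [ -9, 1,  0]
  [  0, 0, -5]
J_2(-5) ⊕ J_1(-5)

The characteristic polynomial is
  det(x·I − A) = x^3 + 15*x^2 + 75*x + 125 = (x + 5)^3

Eigenvalues and multiplicities (the geometric multiplicity of λ is n − rank(A − λI), which equals the number of Jordan blocks for λ):
  λ = -5: algebraic multiplicity = 3, geometric multiplicity = 2

Determining the block sizes for each eigenvalue:
  λ = -5: 2 blocks summing to 3 forces exactly one block of size 2 and the rest size 1 → block sizes [2, 1]

Assembling the blocks gives a Jordan form
J =
  [-5,  1,  0]
  [ 0, -5,  0]
  [ 0,  0, -5]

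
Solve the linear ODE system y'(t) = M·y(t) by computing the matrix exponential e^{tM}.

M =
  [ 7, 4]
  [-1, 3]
e^{tM} =
  [2*t*exp(5*t) + exp(5*t), 4*t*exp(5*t)]
  [-t*exp(5*t), -2*t*exp(5*t) + exp(5*t)]

Strategy: write M = P · J · P⁻¹ where J is a Jordan canonical form, so e^{tM} = P · e^{tJ} · P⁻¹, and e^{tJ} can be computed block-by-block.

M has Jordan form
J =
  [5, 1]
  [0, 5]
(up to reordering of blocks).

Per-block formulas:
  For a 2×2 Jordan block J_2(5): exp(t · J_2(5)) = e^(5t)·(I + t·N), where N is the 2×2 nilpotent shift.

After assembling e^{tJ} and conjugating by P, we get:

e^{tM} =
  [2*t*exp(5*t) + exp(5*t), 4*t*exp(5*t)]
  [-t*exp(5*t), -2*t*exp(5*t) + exp(5*t)]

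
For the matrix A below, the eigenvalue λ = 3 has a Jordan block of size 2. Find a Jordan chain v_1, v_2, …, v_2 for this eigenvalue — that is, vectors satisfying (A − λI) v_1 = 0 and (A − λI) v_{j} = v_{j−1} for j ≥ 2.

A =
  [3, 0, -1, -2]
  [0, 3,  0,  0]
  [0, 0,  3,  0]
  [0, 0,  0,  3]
A Jordan chain for λ = 3 of length 2:
v_1 = (-1, 0, 0, 0)ᵀ
v_2 = (0, 0, 1, 0)ᵀ

Let N = A − (3)·I. We want v_2 with N^2 v_2 = 0 but N^1 v_2 ≠ 0; then v_{j-1} := N · v_j for j = 2, …, 2.

Pick v_2 = (0, 0, 1, 0)ᵀ.
Then v_1 = N · v_2 = (-1, 0, 0, 0)ᵀ.

Sanity check: (A − (3)·I) v_1 = (0, 0, 0, 0)ᵀ = 0. ✓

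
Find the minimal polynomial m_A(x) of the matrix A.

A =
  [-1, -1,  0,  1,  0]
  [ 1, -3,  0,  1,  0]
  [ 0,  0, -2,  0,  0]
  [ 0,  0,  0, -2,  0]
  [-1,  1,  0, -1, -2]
x^2 + 4*x + 4

The characteristic polynomial is χ_A(x) = (x + 2)^5, so the eigenvalues are known. The minimal polynomial is
  m_A(x) = Π_λ (x − λ)^{k_λ}
where k_λ is the size of the *largest* Jordan block for λ (equivalently, the smallest k with (A − λI)^k v = 0 for every generalised eigenvector v of λ).

  λ = -2: largest Jordan block has size 2, contributing (x + 2)^2

So m_A(x) = (x + 2)^2 = x^2 + 4*x + 4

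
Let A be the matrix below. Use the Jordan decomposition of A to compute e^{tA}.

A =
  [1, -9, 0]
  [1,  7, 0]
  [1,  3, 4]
e^{tA} =
  [-3*t*exp(4*t) + exp(4*t), -9*t*exp(4*t), 0]
  [t*exp(4*t), 3*t*exp(4*t) + exp(4*t), 0]
  [t*exp(4*t), 3*t*exp(4*t), exp(4*t)]

Strategy: write A = P · J · P⁻¹ where J is a Jordan canonical form, so e^{tA} = P · e^{tJ} · P⁻¹, and e^{tJ} can be computed block-by-block.

A has Jordan form
J =
  [4, 1, 0]
  [0, 4, 0]
  [0, 0, 4]
(up to reordering of blocks).

Per-block formulas:
  For a 1×1 block at λ = 4: exp(t · [4]) = [e^(4t)].
  For a 2×2 Jordan block J_2(4): exp(t · J_2(4)) = e^(4t)·(I + t·N), where N is the 2×2 nilpotent shift.

After assembling e^{tJ} and conjugating by P, we get:

e^{tA} =
  [-3*t*exp(4*t) + exp(4*t), -9*t*exp(4*t), 0]
  [t*exp(4*t), 3*t*exp(4*t) + exp(4*t), 0]
  [t*exp(4*t), 3*t*exp(4*t), exp(4*t)]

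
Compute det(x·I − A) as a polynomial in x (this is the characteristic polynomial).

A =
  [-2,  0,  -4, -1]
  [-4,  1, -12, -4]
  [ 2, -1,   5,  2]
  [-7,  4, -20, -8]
x^4 + 4*x^3 + 6*x^2 + 4*x + 1

Expanding det(x·I − A) (e.g. by cofactor expansion or by noting that A is similar to its Jordan form J, which has the same characteristic polynomial as A) gives
  χ_A(x) = x^4 + 4*x^3 + 6*x^2 + 4*x + 1
which factors as (x + 1)^4. The eigenvalues (with algebraic multiplicities) are λ = -1 with multiplicity 4.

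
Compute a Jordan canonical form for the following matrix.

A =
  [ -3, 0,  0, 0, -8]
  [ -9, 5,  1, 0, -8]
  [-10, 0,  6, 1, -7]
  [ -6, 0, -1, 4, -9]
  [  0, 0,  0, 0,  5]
J_1(-3) ⊕ J_3(5) ⊕ J_1(5)

The characteristic polynomial is
  det(x·I − A) = x^5 - 17*x^4 + 90*x^3 - 50*x^2 - 875*x + 1875 = (x - 5)^4*(x + 3)

Eigenvalues and multiplicities (the geometric multiplicity of λ is n − rank(A − λI), which equals the number of Jordan blocks for λ):
  λ = -3: algebraic multiplicity = 1, geometric multiplicity = 1
  λ = 5: algebraic multiplicity = 4, geometric multiplicity = 2

Determining the block sizes for each eigenvalue:
  λ = -3: one block (gm = 1), so the single block has size am = 1 → block sizes [1]
  λ = 5: with am = 4 and gm = 2, the partition is not yet determined (e.g. several partitions of 4 into 2 parts exist). Let N = A − (5)·I. Computing rank(N^1) = 3, rank(N^2) = 2, rank(N^3) = 1; the number of blocks of size ≥ j is rank(N^{j−1}) − rank(N^j), giving [2, 1, 1]. So we have 1 block(s) of size 3, 1 block(s) of size 1 → block sizes [3, 1]

Assembling the blocks gives a Jordan form
J =
  [-3, 0, 0, 0, 0]
  [ 0, 5, 1, 0, 0]
  [ 0, 0, 5, 1, 0]
  [ 0, 0, 0, 5, 0]
  [ 0, 0, 0, 0, 5]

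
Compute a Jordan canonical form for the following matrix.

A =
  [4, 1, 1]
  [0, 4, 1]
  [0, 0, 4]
J_3(4)

The characteristic polynomial is
  det(x·I − A) = x^3 - 12*x^2 + 48*x - 64 = (x - 4)^3

Eigenvalues and multiplicities (the geometric multiplicity of λ is n − rank(A − λI), which equals the number of Jordan blocks for λ):
  λ = 4: algebraic multiplicity = 3, geometric multiplicity = 1

Determining the block sizes for each eigenvalue:
  λ = 4: one block (gm = 1), so the single block has size am = 3 → block sizes [3]

Assembling the blocks gives a Jordan form
J =
  [4, 1, 0]
  [0, 4, 1]
  [0, 0, 4]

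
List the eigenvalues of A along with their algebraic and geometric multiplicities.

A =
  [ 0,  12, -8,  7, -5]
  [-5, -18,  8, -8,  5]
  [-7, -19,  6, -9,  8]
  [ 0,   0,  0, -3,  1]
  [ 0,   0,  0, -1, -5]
λ = -4: alg = 5, geom = 2

Step 1 — factor the characteristic polynomial to read off the algebraic multiplicities:
  χ_A(x) = (x + 4)^5

Step 2 — compute geometric multiplicities via the rank-nullity identity g(λ) = n − rank(A − λI):
  rank(A − (-4)·I) = 3, so dim ker(A − (-4)·I) = n − 3 = 2

Summary:
  λ = -4: algebraic multiplicity = 5, geometric multiplicity = 2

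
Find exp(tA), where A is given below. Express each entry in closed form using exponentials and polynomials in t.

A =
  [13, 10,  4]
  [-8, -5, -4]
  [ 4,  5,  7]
e^{tA} =
  [8*t*exp(5*t) + exp(5*t), 10*t*exp(5*t), 4*t*exp(5*t)]
  [-8*t*exp(5*t), -10*t*exp(5*t) + exp(5*t), -4*t*exp(5*t)]
  [4*t*exp(5*t), 5*t*exp(5*t), 2*t*exp(5*t) + exp(5*t)]

Strategy: write A = P · J · P⁻¹ where J is a Jordan canonical form, so e^{tA} = P · e^{tJ} · P⁻¹, and e^{tJ} can be computed block-by-block.

A has Jordan form
J =
  [5, 1, 0]
  [0, 5, 0]
  [0, 0, 5]
(up to reordering of blocks).

Per-block formulas:
  For a 2×2 Jordan block J_2(5): exp(t · J_2(5)) = e^(5t)·(I + t·N), where N is the 2×2 nilpotent shift.
  For a 1×1 block at λ = 5: exp(t · [5]) = [e^(5t)].

After assembling e^{tJ} and conjugating by P, we get:

e^{tA} =
  [8*t*exp(5*t) + exp(5*t), 10*t*exp(5*t), 4*t*exp(5*t)]
  [-8*t*exp(5*t), -10*t*exp(5*t) + exp(5*t), -4*t*exp(5*t)]
  [4*t*exp(5*t), 5*t*exp(5*t), 2*t*exp(5*t) + exp(5*t)]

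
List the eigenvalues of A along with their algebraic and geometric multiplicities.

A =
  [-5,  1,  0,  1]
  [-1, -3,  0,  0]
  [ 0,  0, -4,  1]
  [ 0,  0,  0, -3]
λ = -4: alg = 3, geom = 2; λ = -3: alg = 1, geom = 1

Step 1 — factor the characteristic polynomial to read off the algebraic multiplicities:
  χ_A(x) = (x + 3)*(x + 4)^3

Step 2 — compute geometric multiplicities via the rank-nullity identity g(λ) = n − rank(A − λI):
  rank(A − (-4)·I) = 2, so dim ker(A − (-4)·I) = n − 2 = 2
  rank(A − (-3)·I) = 3, so dim ker(A − (-3)·I) = n − 3 = 1

Summary:
  λ = -4: algebraic multiplicity = 3, geometric multiplicity = 2
  λ = -3: algebraic multiplicity = 1, geometric multiplicity = 1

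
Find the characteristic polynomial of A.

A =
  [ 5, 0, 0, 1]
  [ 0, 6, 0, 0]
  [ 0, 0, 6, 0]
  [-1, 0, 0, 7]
x^4 - 24*x^3 + 216*x^2 - 864*x + 1296

Expanding det(x·I − A) (e.g. by cofactor expansion or by noting that A is similar to its Jordan form J, which has the same characteristic polynomial as A) gives
  χ_A(x) = x^4 - 24*x^3 + 216*x^2 - 864*x + 1296
which factors as (x - 6)^4. The eigenvalues (with algebraic multiplicities) are λ = 6 with multiplicity 4.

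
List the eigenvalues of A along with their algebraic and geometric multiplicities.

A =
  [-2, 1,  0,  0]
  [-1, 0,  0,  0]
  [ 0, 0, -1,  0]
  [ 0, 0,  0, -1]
λ = -1: alg = 4, geom = 3

Step 1 — factor the characteristic polynomial to read off the algebraic multiplicities:
  χ_A(x) = (x + 1)^4

Step 2 — compute geometric multiplicities via the rank-nullity identity g(λ) = n − rank(A − λI):
  rank(A − (-1)·I) = 1, so dim ker(A − (-1)·I) = n − 1 = 3

Summary:
  λ = -1: algebraic multiplicity = 4, geometric multiplicity = 3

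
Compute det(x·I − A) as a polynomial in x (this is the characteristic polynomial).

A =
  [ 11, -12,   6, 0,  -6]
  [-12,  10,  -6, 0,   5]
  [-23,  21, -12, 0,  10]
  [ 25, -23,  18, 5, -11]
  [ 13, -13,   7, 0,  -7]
x^5 - 7*x^4 - 2*x^3 + 46*x^2 + 65*x + 25

Expanding det(x·I − A) (e.g. by cofactor expansion or by noting that A is similar to its Jordan form J, which has the same characteristic polynomial as A) gives
  χ_A(x) = x^5 - 7*x^4 - 2*x^3 + 46*x^2 + 65*x + 25
which factors as (x - 5)^2*(x + 1)^3. The eigenvalues (with algebraic multiplicities) are λ = -1 with multiplicity 3, λ = 5 with multiplicity 2.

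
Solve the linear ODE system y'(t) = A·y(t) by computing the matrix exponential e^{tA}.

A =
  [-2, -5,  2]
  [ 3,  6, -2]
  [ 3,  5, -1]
e^{tA} =
  [-3*t*exp(t) + exp(t), -5*t*exp(t), 2*t*exp(t)]
  [3*t*exp(t), 5*t*exp(t) + exp(t), -2*t*exp(t)]
  [3*t*exp(t), 5*t*exp(t), -2*t*exp(t) + exp(t)]

Strategy: write A = P · J · P⁻¹ where J is a Jordan canonical form, so e^{tA} = P · e^{tJ} · P⁻¹, and e^{tJ} can be computed block-by-block.

A has Jordan form
J =
  [1, 1, 0]
  [0, 1, 0]
  [0, 0, 1]
(up to reordering of blocks).

Per-block formulas:
  For a 1×1 block at λ = 1: exp(t · [1]) = [e^(1t)].
  For a 2×2 Jordan block J_2(1): exp(t · J_2(1)) = e^(1t)·(I + t·N), where N is the 2×2 nilpotent shift.

After assembling e^{tJ} and conjugating by P, we get:

e^{tA} =
  [-3*t*exp(t) + exp(t), -5*t*exp(t), 2*t*exp(t)]
  [3*t*exp(t), 5*t*exp(t) + exp(t), -2*t*exp(t)]
  [3*t*exp(t), 5*t*exp(t), -2*t*exp(t) + exp(t)]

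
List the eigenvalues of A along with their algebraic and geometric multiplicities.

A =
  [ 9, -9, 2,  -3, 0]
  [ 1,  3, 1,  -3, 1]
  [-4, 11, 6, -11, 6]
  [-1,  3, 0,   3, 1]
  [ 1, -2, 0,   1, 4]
λ = 5: alg = 5, geom = 2

Step 1 — factor the characteristic polynomial to read off the algebraic multiplicities:
  χ_A(x) = (x - 5)^5

Step 2 — compute geometric multiplicities via the rank-nullity identity g(λ) = n − rank(A − λI):
  rank(A − (5)·I) = 3, so dim ker(A − (5)·I) = n − 3 = 2

Summary:
  λ = 5: algebraic multiplicity = 5, geometric multiplicity = 2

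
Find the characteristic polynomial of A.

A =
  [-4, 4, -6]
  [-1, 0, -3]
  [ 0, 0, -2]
x^3 + 6*x^2 + 12*x + 8

Expanding det(x·I − A) (e.g. by cofactor expansion or by noting that A is similar to its Jordan form J, which has the same characteristic polynomial as A) gives
  χ_A(x) = x^3 + 6*x^2 + 12*x + 8
which factors as (x + 2)^3. The eigenvalues (with algebraic multiplicities) are λ = -2 with multiplicity 3.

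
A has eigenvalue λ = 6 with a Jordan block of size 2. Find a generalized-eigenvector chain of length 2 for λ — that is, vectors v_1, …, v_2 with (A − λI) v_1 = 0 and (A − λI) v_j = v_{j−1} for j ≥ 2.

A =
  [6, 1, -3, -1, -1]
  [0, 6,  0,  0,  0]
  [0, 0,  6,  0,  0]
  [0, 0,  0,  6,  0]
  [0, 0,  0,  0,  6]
A Jordan chain for λ = 6 of length 2:
v_1 = (1, 0, 0, 0, 0)ᵀ
v_2 = (0, 1, 0, 0, 0)ᵀ

Let N = A − (6)·I. We want v_2 with N^2 v_2 = 0 but N^1 v_2 ≠ 0; then v_{j-1} := N · v_j for j = 2, …, 2.

Pick v_2 = (0, 1, 0, 0, 0)ᵀ.
Then v_1 = N · v_2 = (1, 0, 0, 0, 0)ᵀ.

Sanity check: (A − (6)·I) v_1 = (0, 0, 0, 0, 0)ᵀ = 0. ✓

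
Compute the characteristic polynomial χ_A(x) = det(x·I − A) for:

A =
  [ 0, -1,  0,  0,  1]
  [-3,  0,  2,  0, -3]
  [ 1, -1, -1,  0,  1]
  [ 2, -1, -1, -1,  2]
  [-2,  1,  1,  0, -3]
x^5 + 5*x^4 + 10*x^3 + 10*x^2 + 5*x + 1

Expanding det(x·I − A) (e.g. by cofactor expansion or by noting that A is similar to its Jordan form J, which has the same characteristic polynomial as A) gives
  χ_A(x) = x^5 + 5*x^4 + 10*x^3 + 10*x^2 + 5*x + 1
which factors as (x + 1)^5. The eigenvalues (with algebraic multiplicities) are λ = -1 with multiplicity 5.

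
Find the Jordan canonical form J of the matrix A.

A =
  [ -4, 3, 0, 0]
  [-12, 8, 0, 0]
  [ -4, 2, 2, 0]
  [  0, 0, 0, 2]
J_2(2) ⊕ J_1(2) ⊕ J_1(2)

The characteristic polynomial is
  det(x·I − A) = x^4 - 8*x^3 + 24*x^2 - 32*x + 16 = (x - 2)^4

Eigenvalues and multiplicities (the geometric multiplicity of λ is n − rank(A − λI), which equals the number of Jordan blocks for λ):
  λ = 2: algebraic multiplicity = 4, geometric multiplicity = 3

Determining the block sizes for each eigenvalue:
  λ = 2: 3 blocks summing to 4 forces exactly one block of size 2 and the rest size 1 → block sizes [2, 1, 1]

Assembling the blocks gives a Jordan form
J =
  [2, 1, 0, 0]
  [0, 2, 0, 0]
  [0, 0, 2, 0]
  [0, 0, 0, 2]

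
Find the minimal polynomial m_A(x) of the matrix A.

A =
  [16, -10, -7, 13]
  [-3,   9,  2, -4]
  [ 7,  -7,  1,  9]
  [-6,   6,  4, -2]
x^3 - 18*x^2 + 108*x - 216

The characteristic polynomial is χ_A(x) = (x - 6)^4, so the eigenvalues are known. The minimal polynomial is
  m_A(x) = Π_λ (x − λ)^{k_λ}
where k_λ is the size of the *largest* Jordan block for λ (equivalently, the smallest k with (A − λI)^k v = 0 for every generalised eigenvector v of λ).

  λ = 6: largest Jordan block has size 3, contributing (x − 6)^3

So m_A(x) = (x - 6)^3 = x^3 - 18*x^2 + 108*x - 216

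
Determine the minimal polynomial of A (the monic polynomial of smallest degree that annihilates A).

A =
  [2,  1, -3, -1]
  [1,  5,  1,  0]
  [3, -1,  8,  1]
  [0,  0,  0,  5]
x^3 - 15*x^2 + 75*x - 125

The characteristic polynomial is χ_A(x) = (x - 5)^4, so the eigenvalues are known. The minimal polynomial is
  m_A(x) = Π_λ (x − λ)^{k_λ}
where k_λ is the size of the *largest* Jordan block for λ (equivalently, the smallest k with (A − λI)^k v = 0 for every generalised eigenvector v of λ).

  λ = 5: largest Jordan block has size 3, contributing (x − 5)^3

So m_A(x) = (x - 5)^3 = x^3 - 15*x^2 + 75*x - 125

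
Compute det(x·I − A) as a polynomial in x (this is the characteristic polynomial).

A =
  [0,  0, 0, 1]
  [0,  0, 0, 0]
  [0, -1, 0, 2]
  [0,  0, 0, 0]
x^4

Expanding det(x·I − A) (e.g. by cofactor expansion or by noting that A is similar to its Jordan form J, which has the same characteristic polynomial as A) gives
  χ_A(x) = x^4
which factors as x^4. The eigenvalues (with algebraic multiplicities) are λ = 0 with multiplicity 4.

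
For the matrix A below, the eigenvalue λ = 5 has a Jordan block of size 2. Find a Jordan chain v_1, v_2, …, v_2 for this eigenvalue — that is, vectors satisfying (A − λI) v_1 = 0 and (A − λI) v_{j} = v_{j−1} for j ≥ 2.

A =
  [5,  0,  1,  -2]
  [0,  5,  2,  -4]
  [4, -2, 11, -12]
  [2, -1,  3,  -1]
A Jordan chain for λ = 5 of length 2:
v_1 = (0, 0, 4, 2)ᵀ
v_2 = (1, 0, 0, 0)ᵀ

Let N = A − (5)·I. We want v_2 with N^2 v_2 = 0 but N^1 v_2 ≠ 0; then v_{j-1} := N · v_j for j = 2, …, 2.

Pick v_2 = (1, 0, 0, 0)ᵀ.
Then v_1 = N · v_2 = (0, 0, 4, 2)ᵀ.

Sanity check: (A − (5)·I) v_1 = (0, 0, 0, 0)ᵀ = 0. ✓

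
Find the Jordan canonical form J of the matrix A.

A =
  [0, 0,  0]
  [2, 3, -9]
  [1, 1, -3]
J_3(0)

The characteristic polynomial is
  det(x·I − A) = x^3

Eigenvalues and multiplicities (the geometric multiplicity of λ is n − rank(A − λI), which equals the number of Jordan blocks for λ):
  λ = 0: algebraic multiplicity = 3, geometric multiplicity = 1

Determining the block sizes for each eigenvalue:
  λ = 0: one block (gm = 1), so the single block has size am = 3 → block sizes [3]

Assembling the blocks gives a Jordan form
J =
  [0, 1, 0]
  [0, 0, 1]
  [0, 0, 0]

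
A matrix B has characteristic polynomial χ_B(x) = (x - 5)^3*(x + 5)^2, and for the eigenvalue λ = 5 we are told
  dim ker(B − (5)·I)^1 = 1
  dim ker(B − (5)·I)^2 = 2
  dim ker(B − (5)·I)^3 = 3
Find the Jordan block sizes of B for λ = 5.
Block sizes for λ = 5: [3]

From the dimensions of kernels of powers, the number of Jordan blocks of size at least j is d_j − d_{j−1} where d_j = dim ker(N^j) (with d_0 = 0). Computing the differences gives [1, 1, 1].
The number of blocks of size exactly k is (#blocks of size ≥ k) − (#blocks of size ≥ k + 1), so the partition is: 1 block(s) of size 3.
In nonincreasing order the block sizes are [3].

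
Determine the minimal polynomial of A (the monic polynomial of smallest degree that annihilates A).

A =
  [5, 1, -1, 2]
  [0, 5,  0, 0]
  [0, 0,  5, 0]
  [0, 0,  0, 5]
x^2 - 10*x + 25

The characteristic polynomial is χ_A(x) = (x - 5)^4, so the eigenvalues are known. The minimal polynomial is
  m_A(x) = Π_λ (x − λ)^{k_λ}
where k_λ is the size of the *largest* Jordan block for λ (equivalently, the smallest k with (A − λI)^k v = 0 for every generalised eigenvector v of λ).

  λ = 5: largest Jordan block has size 2, contributing (x − 5)^2

So m_A(x) = (x - 5)^2 = x^2 - 10*x + 25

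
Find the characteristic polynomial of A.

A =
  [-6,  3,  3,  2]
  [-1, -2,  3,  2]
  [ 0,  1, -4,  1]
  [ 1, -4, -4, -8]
x^4 + 20*x^3 + 150*x^2 + 500*x + 625

Expanding det(x·I − A) (e.g. by cofactor expansion or by noting that A is similar to its Jordan form J, which has the same characteristic polynomial as A) gives
  χ_A(x) = x^4 + 20*x^3 + 150*x^2 + 500*x + 625
which factors as (x + 5)^4. The eigenvalues (with algebraic multiplicities) are λ = -5 with multiplicity 4.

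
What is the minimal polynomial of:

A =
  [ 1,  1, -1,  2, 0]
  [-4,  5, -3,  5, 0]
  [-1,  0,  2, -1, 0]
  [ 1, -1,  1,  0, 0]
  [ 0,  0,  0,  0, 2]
x^2 - 4*x + 4

The characteristic polynomial is χ_A(x) = (x - 2)^5, so the eigenvalues are known. The minimal polynomial is
  m_A(x) = Π_λ (x − λ)^{k_λ}
where k_λ is the size of the *largest* Jordan block for λ (equivalently, the smallest k with (A − λI)^k v = 0 for every generalised eigenvector v of λ).

  λ = 2: largest Jordan block has size 2, contributing (x − 2)^2

So m_A(x) = (x - 2)^2 = x^2 - 4*x + 4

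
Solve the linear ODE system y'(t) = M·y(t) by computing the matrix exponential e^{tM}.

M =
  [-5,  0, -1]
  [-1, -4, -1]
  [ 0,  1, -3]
e^{tM} =
  [t^2*exp(-4*t)/2 - t*exp(-4*t) + exp(-4*t), -t^2*exp(-4*t)/2, -t*exp(-4*t)]
  [t^2*exp(-4*t)/2 - t*exp(-4*t), -t^2*exp(-4*t)/2 + exp(-4*t), -t*exp(-4*t)]
  [-t^2*exp(-4*t)/2, t^2*exp(-4*t)/2 + t*exp(-4*t), t*exp(-4*t) + exp(-4*t)]

Strategy: write M = P · J · P⁻¹ where J is a Jordan canonical form, so e^{tM} = P · e^{tJ} · P⁻¹, and e^{tJ} can be computed block-by-block.

M has Jordan form
J =
  [-4,  1,  0]
  [ 0, -4,  1]
  [ 0,  0, -4]
(up to reordering of blocks).

Per-block formulas:
  For a 3×3 Jordan block J_3(-4): exp(t · J_3(-4)) = e^(-4t)·(I + t·N + (t^2/2)·N^2), where N is the 3×3 nilpotent shift.

After assembling e^{tJ} and conjugating by P, we get:

e^{tM} =
  [t^2*exp(-4*t)/2 - t*exp(-4*t) + exp(-4*t), -t^2*exp(-4*t)/2, -t*exp(-4*t)]
  [t^2*exp(-4*t)/2 - t*exp(-4*t), -t^2*exp(-4*t)/2 + exp(-4*t), -t*exp(-4*t)]
  [-t^2*exp(-4*t)/2, t^2*exp(-4*t)/2 + t*exp(-4*t), t*exp(-4*t) + exp(-4*t)]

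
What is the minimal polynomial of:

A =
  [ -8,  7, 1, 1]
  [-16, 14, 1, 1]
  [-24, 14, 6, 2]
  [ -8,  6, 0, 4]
x^3 - 12*x^2 + 48*x - 64

The characteristic polynomial is χ_A(x) = (x - 4)^4, so the eigenvalues are known. The minimal polynomial is
  m_A(x) = Π_λ (x − λ)^{k_λ}
where k_λ is the size of the *largest* Jordan block for λ (equivalently, the smallest k with (A − λI)^k v = 0 for every generalised eigenvector v of λ).

  λ = 4: largest Jordan block has size 3, contributing (x − 4)^3

So m_A(x) = (x - 4)^3 = x^3 - 12*x^2 + 48*x - 64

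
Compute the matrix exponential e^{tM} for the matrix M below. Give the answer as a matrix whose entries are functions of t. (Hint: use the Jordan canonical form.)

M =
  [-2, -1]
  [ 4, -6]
e^{tM} =
  [2*t*exp(-4*t) + exp(-4*t), -t*exp(-4*t)]
  [4*t*exp(-4*t), -2*t*exp(-4*t) + exp(-4*t)]

Strategy: write M = P · J · P⁻¹ where J is a Jordan canonical form, so e^{tM} = P · e^{tJ} · P⁻¹, and e^{tJ} can be computed block-by-block.

M has Jordan form
J =
  [-4,  1]
  [ 0, -4]
(up to reordering of blocks).

Per-block formulas:
  For a 2×2 Jordan block J_2(-4): exp(t · J_2(-4)) = e^(-4t)·(I + t·N), where N is the 2×2 nilpotent shift.

After assembling e^{tJ} and conjugating by P, we get:

e^{tM} =
  [2*t*exp(-4*t) + exp(-4*t), -t*exp(-4*t)]
  [4*t*exp(-4*t), -2*t*exp(-4*t) + exp(-4*t)]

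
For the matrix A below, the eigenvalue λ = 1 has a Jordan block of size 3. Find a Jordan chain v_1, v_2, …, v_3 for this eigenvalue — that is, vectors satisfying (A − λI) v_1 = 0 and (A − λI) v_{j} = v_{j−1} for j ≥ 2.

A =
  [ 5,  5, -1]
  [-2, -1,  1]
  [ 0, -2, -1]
A Jordan chain for λ = 1 of length 3:
v_1 = (6, -4, 4)ᵀ
v_2 = (4, -2, 0)ᵀ
v_3 = (1, 0, 0)ᵀ

Let N = A − (1)·I. We want v_3 with N^3 v_3 = 0 but N^2 v_3 ≠ 0; then v_{j-1} := N · v_j for j = 3, …, 2.

Pick v_3 = (1, 0, 0)ᵀ.
Then v_2 = N · v_3 = (4, -2, 0)ᵀ.
Then v_1 = N · v_2 = (6, -4, 4)ᵀ.

Sanity check: (A − (1)·I) v_1 = (0, 0, 0)ᵀ = 0. ✓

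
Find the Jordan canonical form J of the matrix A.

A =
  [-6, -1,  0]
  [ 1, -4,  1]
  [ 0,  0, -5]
J_3(-5)

The characteristic polynomial is
  det(x·I − A) = x^3 + 15*x^2 + 75*x + 125 = (x + 5)^3

Eigenvalues and multiplicities (the geometric multiplicity of λ is n − rank(A − λI), which equals the number of Jordan blocks for λ):
  λ = -5: algebraic multiplicity = 3, geometric multiplicity = 1

Determining the block sizes for each eigenvalue:
  λ = -5: one block (gm = 1), so the single block has size am = 3 → block sizes [3]

Assembling the blocks gives a Jordan form
J =
  [-5,  1,  0]
  [ 0, -5,  1]
  [ 0,  0, -5]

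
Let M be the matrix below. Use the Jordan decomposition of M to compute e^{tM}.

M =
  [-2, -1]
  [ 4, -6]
e^{tM} =
  [2*t*exp(-4*t) + exp(-4*t), -t*exp(-4*t)]
  [4*t*exp(-4*t), -2*t*exp(-4*t) + exp(-4*t)]

Strategy: write M = P · J · P⁻¹ where J is a Jordan canonical form, so e^{tM} = P · e^{tJ} · P⁻¹, and e^{tJ} can be computed block-by-block.

M has Jordan form
J =
  [-4,  1]
  [ 0, -4]
(up to reordering of blocks).

Per-block formulas:
  For a 2×2 Jordan block J_2(-4): exp(t · J_2(-4)) = e^(-4t)·(I + t·N), where N is the 2×2 nilpotent shift.

After assembling e^{tJ} and conjugating by P, we get:

e^{tM} =
  [2*t*exp(-4*t) + exp(-4*t), -t*exp(-4*t)]
  [4*t*exp(-4*t), -2*t*exp(-4*t) + exp(-4*t)]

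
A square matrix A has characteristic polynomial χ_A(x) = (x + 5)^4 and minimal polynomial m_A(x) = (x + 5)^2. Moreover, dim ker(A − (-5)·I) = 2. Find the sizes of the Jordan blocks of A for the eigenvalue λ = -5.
Block sizes for λ = -5: [2, 2]

Step 1 — from the characteristic polynomial, algebraic multiplicity of λ = -5 is 4. From dim ker(A − (-5)·I) = 2, there are exactly 2 Jordan blocks for λ = -5.
Step 2 — from the minimal polynomial, the factor (x + 5)^2 tells us the largest block for λ = -5 has size 2.
Step 3 — with total size 4, 2 blocks, and largest block 2, the block sizes (in nonincreasing order) are [2, 2].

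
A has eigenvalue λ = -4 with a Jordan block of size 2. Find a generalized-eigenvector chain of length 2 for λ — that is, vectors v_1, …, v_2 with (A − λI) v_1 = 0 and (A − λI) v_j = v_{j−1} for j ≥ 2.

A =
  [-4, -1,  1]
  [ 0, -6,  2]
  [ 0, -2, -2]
A Jordan chain for λ = -4 of length 2:
v_1 = (-1, -2, -2)ᵀ
v_2 = (0, 1, 0)ᵀ

Let N = A − (-4)·I. We want v_2 with N^2 v_2 = 0 but N^1 v_2 ≠ 0; then v_{j-1} := N · v_j for j = 2, …, 2.

Pick v_2 = (0, 1, 0)ᵀ.
Then v_1 = N · v_2 = (-1, -2, -2)ᵀ.

Sanity check: (A − (-4)·I) v_1 = (0, 0, 0)ᵀ = 0. ✓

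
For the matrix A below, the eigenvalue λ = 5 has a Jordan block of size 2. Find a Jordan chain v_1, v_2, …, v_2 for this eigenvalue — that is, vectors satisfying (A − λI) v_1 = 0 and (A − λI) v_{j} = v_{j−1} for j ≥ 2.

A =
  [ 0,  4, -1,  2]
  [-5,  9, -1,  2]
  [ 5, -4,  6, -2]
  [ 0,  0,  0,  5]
A Jordan chain for λ = 5 of length 2:
v_1 = (-5, -5, 5, 0)ᵀ
v_2 = (1, 0, 0, 0)ᵀ

Let N = A − (5)·I. We want v_2 with N^2 v_2 = 0 but N^1 v_2 ≠ 0; then v_{j-1} := N · v_j for j = 2, …, 2.

Pick v_2 = (1, 0, 0, 0)ᵀ.
Then v_1 = N · v_2 = (-5, -5, 5, 0)ᵀ.

Sanity check: (A − (5)·I) v_1 = (0, 0, 0, 0)ᵀ = 0. ✓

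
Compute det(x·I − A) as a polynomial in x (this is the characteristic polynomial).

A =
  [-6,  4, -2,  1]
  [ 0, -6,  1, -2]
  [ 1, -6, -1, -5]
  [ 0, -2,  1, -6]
x^4 + 19*x^3 + 135*x^2 + 425*x + 500

Expanding det(x·I − A) (e.g. by cofactor expansion or by noting that A is similar to its Jordan form J, which has the same characteristic polynomial as A) gives
  χ_A(x) = x^4 + 19*x^3 + 135*x^2 + 425*x + 500
which factors as (x + 4)*(x + 5)^3. The eigenvalues (with algebraic multiplicities) are λ = -5 with multiplicity 3, λ = -4 with multiplicity 1.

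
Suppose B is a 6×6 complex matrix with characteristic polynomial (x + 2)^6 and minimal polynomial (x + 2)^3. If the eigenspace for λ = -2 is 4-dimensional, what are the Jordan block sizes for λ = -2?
Block sizes for λ = -2: [3, 1, 1, 1]

Step 1 — from the characteristic polynomial, algebraic multiplicity of λ = -2 is 6. From dim ker(B − (-2)·I) = 4, there are exactly 4 Jordan blocks for λ = -2.
Step 2 — from the minimal polynomial, the factor (x + 2)^3 tells us the largest block for λ = -2 has size 3.
Step 3 — with total size 6, 4 blocks, and largest block 3, the block sizes (in nonincreasing order) are [3, 1, 1, 1].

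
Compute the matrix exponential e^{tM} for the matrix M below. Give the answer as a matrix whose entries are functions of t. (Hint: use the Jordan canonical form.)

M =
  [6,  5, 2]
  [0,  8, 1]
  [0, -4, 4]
e^{tM} =
  [exp(6*t), t^2*exp(6*t) + 5*t*exp(6*t), t^2*exp(6*t)/2 + 2*t*exp(6*t)]
  [0, 2*t*exp(6*t) + exp(6*t), t*exp(6*t)]
  [0, -4*t*exp(6*t), -2*t*exp(6*t) + exp(6*t)]

Strategy: write M = P · J · P⁻¹ where J is a Jordan canonical form, so e^{tM} = P · e^{tJ} · P⁻¹, and e^{tJ} can be computed block-by-block.

M has Jordan form
J =
  [6, 1, 0]
  [0, 6, 1]
  [0, 0, 6]
(up to reordering of blocks).

Per-block formulas:
  For a 3×3 Jordan block J_3(6): exp(t · J_3(6)) = e^(6t)·(I + t·N + (t^2/2)·N^2), where N is the 3×3 nilpotent shift.

After assembling e^{tJ} and conjugating by P, we get:

e^{tM} =
  [exp(6*t), t^2*exp(6*t) + 5*t*exp(6*t), t^2*exp(6*t)/2 + 2*t*exp(6*t)]
  [0, 2*t*exp(6*t) + exp(6*t), t*exp(6*t)]
  [0, -4*t*exp(6*t), -2*t*exp(6*t) + exp(6*t)]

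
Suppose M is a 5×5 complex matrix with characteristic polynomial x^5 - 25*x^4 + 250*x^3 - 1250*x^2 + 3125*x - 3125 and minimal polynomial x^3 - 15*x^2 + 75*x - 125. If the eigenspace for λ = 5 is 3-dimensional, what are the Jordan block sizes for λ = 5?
Block sizes for λ = 5: [3, 1, 1]

Step 1 — from the characteristic polynomial, algebraic multiplicity of λ = 5 is 5. From dim ker(M − (5)·I) = 3, there are exactly 3 Jordan blocks for λ = 5.
Step 2 — from the minimal polynomial, the factor (x − 5)^3 tells us the largest block for λ = 5 has size 3.
Step 3 — with total size 5, 3 blocks, and largest block 3, the block sizes (in nonincreasing order) are [3, 1, 1].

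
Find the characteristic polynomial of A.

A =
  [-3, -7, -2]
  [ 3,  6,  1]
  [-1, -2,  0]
x^3 - 3*x^2 + 3*x - 1

Expanding det(x·I − A) (e.g. by cofactor expansion or by noting that A is similar to its Jordan form J, which has the same characteristic polynomial as A) gives
  χ_A(x) = x^3 - 3*x^2 + 3*x - 1
which factors as (x - 1)^3. The eigenvalues (with algebraic multiplicities) are λ = 1 with multiplicity 3.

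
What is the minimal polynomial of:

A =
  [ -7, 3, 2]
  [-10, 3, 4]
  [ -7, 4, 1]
x^3 + 3*x^2 + 3*x + 1

The characteristic polynomial is χ_A(x) = (x + 1)^3, so the eigenvalues are known. The minimal polynomial is
  m_A(x) = Π_λ (x − λ)^{k_λ}
where k_λ is the size of the *largest* Jordan block for λ (equivalently, the smallest k with (A − λI)^k v = 0 for every generalised eigenvector v of λ).

  λ = -1: largest Jordan block has size 3, contributing (x + 1)^3

So m_A(x) = (x + 1)^3 = x^3 + 3*x^2 + 3*x + 1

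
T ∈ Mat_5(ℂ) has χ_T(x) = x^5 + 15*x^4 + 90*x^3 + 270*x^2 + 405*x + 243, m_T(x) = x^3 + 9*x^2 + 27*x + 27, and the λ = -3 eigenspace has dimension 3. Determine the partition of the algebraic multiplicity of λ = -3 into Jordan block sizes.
Block sizes for λ = -3: [3, 1, 1]

Step 1 — from the characteristic polynomial, algebraic multiplicity of λ = -3 is 5. From dim ker(T − (-3)·I) = 3, there are exactly 3 Jordan blocks for λ = -3.
Step 2 — from the minimal polynomial, the factor (x + 3)^3 tells us the largest block for λ = -3 has size 3.
Step 3 — with total size 5, 3 blocks, and largest block 3, the block sizes (in nonincreasing order) are [3, 1, 1].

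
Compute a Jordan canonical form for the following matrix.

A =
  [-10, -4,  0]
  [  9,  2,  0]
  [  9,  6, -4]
J_2(-4) ⊕ J_1(-4)

The characteristic polynomial is
  det(x·I − A) = x^3 + 12*x^2 + 48*x + 64 = (x + 4)^3

Eigenvalues and multiplicities (the geometric multiplicity of λ is n − rank(A − λI), which equals the number of Jordan blocks for λ):
  λ = -4: algebraic multiplicity = 3, geometric multiplicity = 2

Determining the block sizes for each eigenvalue:
  λ = -4: 2 blocks summing to 3 forces exactly one block of size 2 and the rest size 1 → block sizes [2, 1]

Assembling the blocks gives a Jordan form
J =
  [-4,  1,  0]
  [ 0, -4,  0]
  [ 0,  0, -4]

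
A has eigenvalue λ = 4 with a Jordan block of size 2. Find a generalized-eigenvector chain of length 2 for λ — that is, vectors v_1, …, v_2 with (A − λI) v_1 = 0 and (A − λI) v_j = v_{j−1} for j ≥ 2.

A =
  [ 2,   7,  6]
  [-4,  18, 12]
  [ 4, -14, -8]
A Jordan chain for λ = 4 of length 2:
v_1 = (-2, -4, 4)ᵀ
v_2 = (1, 0, 0)ᵀ

Let N = A − (4)·I. We want v_2 with N^2 v_2 = 0 but N^1 v_2 ≠ 0; then v_{j-1} := N · v_j for j = 2, …, 2.

Pick v_2 = (1, 0, 0)ᵀ.
Then v_1 = N · v_2 = (-2, -4, 4)ᵀ.

Sanity check: (A − (4)·I) v_1 = (0, 0, 0)ᵀ = 0. ✓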